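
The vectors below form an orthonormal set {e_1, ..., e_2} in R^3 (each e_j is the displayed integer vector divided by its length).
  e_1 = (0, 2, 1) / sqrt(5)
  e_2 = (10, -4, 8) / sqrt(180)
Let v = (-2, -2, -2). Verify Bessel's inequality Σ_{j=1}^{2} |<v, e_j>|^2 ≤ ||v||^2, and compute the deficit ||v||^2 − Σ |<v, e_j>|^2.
Σ |<v, e_j>|^2 = 104/9; ||v||^2 = 12; deficit = 4/9

Write each e_j = u_j / sqrt(<u_j, u_j>) where u_j is the displayed integer vector. Then <v, e_j> = <v, u_j> / sqrt(<u_j, u_j>), so |<v, e_j>|^2 = <v, u_j>^2 / <u_j, u_j>.
Coefficients: <v, e_1> = -6/sqrt(5), <v, e_2> = -28/sqrt(180).
Square and sum: Σ |<v, e_j>|^2 = 104/9.
Compute ||v||^2 = v·v = 12.
Deficit = 12 − 104/9 = 4/9 ≥ 0, confirming Bessel's inequality. (The deficit equals ||v − Σ <v,e_j> e_j||^2, the squared distance from v to span{e_j}.)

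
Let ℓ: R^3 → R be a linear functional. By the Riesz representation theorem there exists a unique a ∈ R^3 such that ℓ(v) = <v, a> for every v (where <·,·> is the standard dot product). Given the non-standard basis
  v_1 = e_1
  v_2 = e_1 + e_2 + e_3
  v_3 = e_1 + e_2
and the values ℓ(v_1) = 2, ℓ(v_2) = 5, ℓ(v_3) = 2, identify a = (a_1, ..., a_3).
a = (2, 0, 3)

Write a = (a_1, ..., a_3) in the standard basis. For each basis vector v_i, ℓ(v_i) = <v_i, a> is a linear equation in the a_j's. Collect the n equations into a matrix system V a = ℓ, where row i of V is v_i (expressed in the standard basis). Since V is invertible (lower-triangular with 1s on the diagonal, up to permutation), solve by back-substitution:
  V =
[[1, 0, 0],
 [1, 1, 1],
 [1, 1, 0]]
  V a = (2, 5, 2)
Solving gives a = (2, 0, 3).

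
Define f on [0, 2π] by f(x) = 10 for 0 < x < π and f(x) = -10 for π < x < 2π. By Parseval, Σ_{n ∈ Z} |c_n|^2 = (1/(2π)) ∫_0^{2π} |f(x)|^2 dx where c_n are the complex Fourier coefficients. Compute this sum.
Σ |c_n|^2 = 100

Parseval equates the L^2 energy of f (normalised by 1/(2π)) with the ℓ^2 sum of its Fourier coefficients: (1/(2π)) ∫_0^{2π} |f|^2 = Σ |c_n|^2.
Compute the left side: (1/(2π)) [∫_0^π 10^2 dx + ∫_π^{2π} (-10)^2 dx] = (1/(2π)) · (100π + 100π) = (100 + 100)/2 = 100.
So Σ_{n ∈ Z} |c_n|^2 = 100.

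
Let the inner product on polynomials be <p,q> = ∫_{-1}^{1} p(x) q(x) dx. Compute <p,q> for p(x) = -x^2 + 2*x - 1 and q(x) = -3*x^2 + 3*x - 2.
<p,q> = 188/15

Expand the product: p(x)·q(x) = 3*x^4 - 9*x^3 + 11*x^2 - 7*x + 2.
∫_{-1}^{1} of each monomial x^k gives [2/(k+1) if k even, 0 if k odd]. Integrating term-by-term (or equivalently evaluating the antiderivative F(x) = 3*x^5/5 - 9*x^4/4 + 11*x^3/3 - 7*x^2/2 + 2*x at the endpoints):
  F(1) − F(−1) = 31/60 − (-721/60) = 188/15.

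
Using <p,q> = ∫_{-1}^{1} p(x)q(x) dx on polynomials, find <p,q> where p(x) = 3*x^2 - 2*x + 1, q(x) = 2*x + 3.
<p,q> = 28/3

Expand the product: p(x)·q(x) = 6*x^3 + 5*x^2 - 4*x + 3.
∫_{-1}^{1} of each monomial x^k gives [2/(k+1) if k even, 0 if k odd]. Integrating term-by-term (or equivalently evaluating the antiderivative F(x) = 3*x^4/2 + 5*x^3/3 - 2*x^2 + 3*x at the endpoints):
  F(1) − F(−1) = 25/6 − (-31/6) = 28/3.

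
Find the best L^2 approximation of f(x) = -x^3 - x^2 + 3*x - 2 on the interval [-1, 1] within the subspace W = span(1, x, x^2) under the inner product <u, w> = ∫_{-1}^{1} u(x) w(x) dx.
g(x) = -x^2 + 12*x/5 - 2

The best approximation g ∈ W is the orthogonal projection of f onto W. Writing g = a_0 + a_1 x + a_2 x^2, the coefficients solve the normal equations G · a = b where
  G_{ij} = <φ_i, φ_j> and b_i = <f, φ_i>, with φ_0 = 1, φ_1 = x, φ_2 = x^2.
G =
  [2, 0, 2/3]
  [0, 2/3, 0]
  [2/3, 0, 2/5],
b = (-14/3, 8/5, -26/15).
Solving gives a_0 = -2, a_1 = 12/5, a_2 = -1, so
  g(x) = -x^2 + 12*x/5 - 2.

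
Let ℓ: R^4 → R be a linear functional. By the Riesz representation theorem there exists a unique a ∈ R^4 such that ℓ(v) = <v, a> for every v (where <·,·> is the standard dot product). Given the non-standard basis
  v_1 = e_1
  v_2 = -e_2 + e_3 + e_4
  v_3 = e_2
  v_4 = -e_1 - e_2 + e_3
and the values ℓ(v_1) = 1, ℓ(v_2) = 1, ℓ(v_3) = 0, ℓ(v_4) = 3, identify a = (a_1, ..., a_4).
a = (1, 0, 4, -3)

Write a = (a_1, ..., a_4) in the standard basis. For each basis vector v_i, ℓ(v_i) = <v_i, a> is a linear equation in the a_j's. Collect the n equations into a matrix system V a = ℓ, where row i of V is v_i (expressed in the standard basis). Since V is invertible (lower-triangular with 1s on the diagonal, up to permutation), solve by back-substitution:
  V =
[[1, 0, 0, 0],
 [0, -1, 1, 1],
 [0, 1, 0, 0],
 [-1, -1, 1, 0]]
  V a = (1, 1, 0, 3)
Solving gives a = (1, 0, 4, -3).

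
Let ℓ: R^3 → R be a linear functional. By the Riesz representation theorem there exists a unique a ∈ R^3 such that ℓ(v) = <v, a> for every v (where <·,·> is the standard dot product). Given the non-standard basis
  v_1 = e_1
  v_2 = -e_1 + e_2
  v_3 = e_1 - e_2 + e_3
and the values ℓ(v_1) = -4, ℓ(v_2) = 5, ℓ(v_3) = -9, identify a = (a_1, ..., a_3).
a = (-4, 1, -4)

Write a = (a_1, ..., a_3) in the standard basis. For each basis vector v_i, ℓ(v_i) = <v_i, a> is a linear equation in the a_j's. Collect the n equations into a matrix system V a = ℓ, where row i of V is v_i (expressed in the standard basis). Since V is invertible (lower-triangular with 1s on the diagonal, up to permutation), solve by back-substitution:
  V =
[[1, 0, 0],
 [-1, 1, 0],
 [1, -1, 1]]
  V a = (-4, 5, -9)
Solving gives a = (-4, 1, -4).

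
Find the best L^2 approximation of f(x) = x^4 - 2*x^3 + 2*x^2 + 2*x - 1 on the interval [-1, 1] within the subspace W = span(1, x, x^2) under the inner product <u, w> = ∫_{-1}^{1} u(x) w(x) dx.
g(x) = 20*x^2/7 + 4*x/5 - 38/35

The best approximation g ∈ W is the orthogonal projection of f onto W. Writing g = a_0 + a_1 x + a_2 x^2, the coefficients solve the normal equations G · a = b where
  G_{ij} = <φ_i, φ_j> and b_i = <f, φ_i>, with φ_0 = 1, φ_1 = x, φ_2 = x^2.
G =
  [2, 0, 2/3]
  [0, 2/3, 0]
  [2/3, 0, 2/5],
b = (-4/15, 8/15, 44/105).
Solving gives a_0 = -38/35, a_1 = 4/5, a_2 = 20/7, so
  g(x) = 20*x^2/7 + 4*x/5 - 38/35.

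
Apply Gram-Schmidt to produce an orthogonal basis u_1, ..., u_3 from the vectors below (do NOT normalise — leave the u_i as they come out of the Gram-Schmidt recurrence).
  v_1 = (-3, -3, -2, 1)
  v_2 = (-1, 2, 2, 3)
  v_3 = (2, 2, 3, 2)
Orthogonal basis:
  u_1 = (-3, -3, -2, 1)
  u_2 = (-35/23, 34/23, 38/23, 73/23)
  u_3 = (179/199, -208/199, 107/199, 127/199)

Apply the Gram-Schmidt recurrence
  u_1 = v_1
  u_i = v_i − Σ_{j<i} ((v_i · u_j) / (u_j · u_j)) · u_j.

Step by step this gives:
  u_1 = (-3, -3, -2, 1)
  u_2 = (-35/23, 34/23, 38/23, 73/23)
  u_3 = (179/199, -208/199, 107/199, 127/199)

Orthogonality check:
  u_2 · u_1 = 0 (should be 0)
  u_3 · u_1 = 0 (should be 0)
  u_3 · u_2 = 0 (should be 0)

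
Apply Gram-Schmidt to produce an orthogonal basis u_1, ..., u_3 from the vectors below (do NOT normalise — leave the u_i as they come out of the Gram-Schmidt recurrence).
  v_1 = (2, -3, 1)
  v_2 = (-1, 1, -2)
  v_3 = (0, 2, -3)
Orthogonal basis:
  u_1 = (2, -3, 1)
  u_2 = (0, -1/2, -3/2)
  u_3 = (9/7, 27/35, -9/35)

Apply the Gram-Schmidt recurrence
  u_1 = v_1
  u_i = v_i − Σ_{j<i} ((v_i · u_j) / (u_j · u_j)) · u_j.

Step by step this gives:
  u_1 = (2, -3, 1)
  u_2 = (0, -1/2, -3/2)
  u_3 = (9/7, 27/35, -9/35)

Orthogonality check:
  u_2 · u_1 = 0 (should be 0)
  u_3 · u_1 = 0 (should be 0)
  u_3 · u_2 = 0 (should be 0)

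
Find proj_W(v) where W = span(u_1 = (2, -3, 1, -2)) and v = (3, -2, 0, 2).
proj_W(v) = (8/9, -4/3, 4/9, -8/9)

Set up U = [u_1 | ... | u_1] ∈ R^(4×1). The projector onto W = col(U) is P = U (U^T U)^(-1) U^T.
Compute U^T U =
  [18],
and U^T v = (8).
Solve U^T U · c = U^T v for the coefficients: c = (4/9). The projection is proj_W(v) = U c.
Check: (v - proj_W(v)) · u_1 = 0  (should be 0).
Result: proj_W(v) = (8/9, -4/3, 4/9, -8/9).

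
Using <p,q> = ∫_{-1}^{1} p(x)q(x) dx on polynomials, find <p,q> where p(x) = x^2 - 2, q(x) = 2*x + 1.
<p,q> = -10/3

Expand the product: p(x)·q(x) = 2*x^3 + x^2 - 4*x - 2.
∫_{-1}^{1} of each monomial x^k gives [2/(k+1) if k even, 0 if k odd]. Integrating term-by-term (or equivalently evaluating the antiderivative F(x) = x^4/2 + x^3/3 - 2*x^2 - 2*x at the endpoints):
  F(1) − F(−1) = -19/6 − (1/6) = -10/3.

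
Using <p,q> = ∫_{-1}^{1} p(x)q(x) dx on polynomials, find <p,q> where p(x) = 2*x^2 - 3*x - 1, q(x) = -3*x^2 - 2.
<p,q> = 14/15

Expand the product: p(x)·q(x) = -6*x^4 + 9*x^3 - x^2 + 6*x + 2.
∫_{-1}^{1} of each monomial x^k gives [2/(k+1) if k even, 0 if k odd]. Integrating term-by-term (or equivalently evaluating the antiderivative F(x) = -6*x^5/5 + 9*x^4/4 - x^3/3 + 3*x^2 + 2*x at the endpoints):
  F(1) − F(−1) = 343/60 − (287/60) = 14/15.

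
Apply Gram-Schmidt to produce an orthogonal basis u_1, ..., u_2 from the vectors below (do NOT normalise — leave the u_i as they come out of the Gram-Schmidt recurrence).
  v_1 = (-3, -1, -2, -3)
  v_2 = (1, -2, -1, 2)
Orthogonal basis:
  u_1 = (-3, -1, -2, -3)
  u_2 = (8/23, -51/23, -33/23, 31/23)

Apply the Gram-Schmidt recurrence
  u_1 = v_1
  u_i = v_i − Σ_{j<i} ((v_i · u_j) / (u_j · u_j)) · u_j.

Step by step this gives:
  u_1 = (-3, -1, -2, -3)
  u_2 = (8/23, -51/23, -33/23, 31/23)

Orthogonality check:
  u_2 · u_1 = 0 (should be 0)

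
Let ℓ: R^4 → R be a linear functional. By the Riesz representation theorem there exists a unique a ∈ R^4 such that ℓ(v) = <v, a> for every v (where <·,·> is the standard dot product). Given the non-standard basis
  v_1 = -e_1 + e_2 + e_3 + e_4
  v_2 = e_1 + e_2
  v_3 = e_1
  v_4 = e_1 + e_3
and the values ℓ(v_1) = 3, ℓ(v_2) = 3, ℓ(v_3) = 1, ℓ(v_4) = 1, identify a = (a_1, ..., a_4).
a = (1, 2, 0, 2)

Write a = (a_1, ..., a_4) in the standard basis. For each basis vector v_i, ℓ(v_i) = <v_i, a> is a linear equation in the a_j's. Collect the n equations into a matrix system V a = ℓ, where row i of V is v_i (expressed in the standard basis). Since V is invertible (lower-triangular with 1s on the diagonal, up to permutation), solve by back-substitution:
  V =
[[-1, 1, 1, 1],
 [1, 1, 0, 0],
 [1, 0, 0, 0],
 [1, 0, 1, 0]]
  V a = (3, 3, 1, 1)
Solving gives a = (1, 2, 0, 2).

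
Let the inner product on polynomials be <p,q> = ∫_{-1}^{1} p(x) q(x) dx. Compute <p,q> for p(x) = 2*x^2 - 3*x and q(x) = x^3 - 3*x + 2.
<p,q> = 112/15

Expand the product: p(x)·q(x) = 2*x^5 - 3*x^4 - 6*x^3 + 13*x^2 - 6*x.
∫_{-1}^{1} of each monomial x^k gives [2/(k+1) if k even, 0 if k odd]. Integrating term-by-term (or equivalently evaluating the antiderivative F(x) = x^6/3 - 3*x^5/5 - 3*x^4/2 + 13*x^3/3 - 3*x^2 at the endpoints):
  F(1) − F(−1) = -13/30 − (-79/10) = 112/15.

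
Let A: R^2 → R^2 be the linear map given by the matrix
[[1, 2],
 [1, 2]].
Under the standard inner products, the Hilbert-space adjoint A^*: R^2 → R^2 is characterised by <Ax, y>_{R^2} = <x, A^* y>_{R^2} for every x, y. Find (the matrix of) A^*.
A^* = A^T =
[[1, 1],
 [2, 2]]

For real matrices with standard dot products, the defining identity <Ax, y> = <x, A^* y> gives (Ax)^T y = x^T (A^*) y, i.e. x^T A^T y = x^T (A^*) y. Since this holds for all x, y, we must have A^* = A^T. Therefore
A^* =
[[1, 1],
 [2, 2]].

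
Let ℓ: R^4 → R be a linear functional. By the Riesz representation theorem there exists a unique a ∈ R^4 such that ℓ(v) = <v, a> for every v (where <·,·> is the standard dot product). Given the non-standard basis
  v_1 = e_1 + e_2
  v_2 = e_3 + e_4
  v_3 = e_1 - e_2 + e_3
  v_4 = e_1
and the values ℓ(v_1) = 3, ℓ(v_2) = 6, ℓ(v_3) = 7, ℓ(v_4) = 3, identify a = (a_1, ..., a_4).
a = (3, 0, 4, 2)

Write a = (a_1, ..., a_4) in the standard basis. For each basis vector v_i, ℓ(v_i) = <v_i, a> is a linear equation in the a_j's. Collect the n equations into a matrix system V a = ℓ, where row i of V is v_i (expressed in the standard basis). Since V is invertible (lower-triangular with 1s on the diagonal, up to permutation), solve by back-substitution:
  V =
[[1, 1, 0, 0],
 [0, 0, 1, 1],
 [1, -1, 1, 0],
 [1, 0, 0, 0]]
  V a = (3, 6, 7, 3)
Solving gives a = (3, 0, 4, 2).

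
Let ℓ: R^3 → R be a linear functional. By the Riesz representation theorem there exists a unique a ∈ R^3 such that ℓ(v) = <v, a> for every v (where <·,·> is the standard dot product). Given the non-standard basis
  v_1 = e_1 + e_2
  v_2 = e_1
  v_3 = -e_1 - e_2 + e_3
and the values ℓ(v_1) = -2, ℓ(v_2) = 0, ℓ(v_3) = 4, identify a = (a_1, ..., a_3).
a = (0, -2, 2)

Write a = (a_1, ..., a_3) in the standard basis. For each basis vector v_i, ℓ(v_i) = <v_i, a> is a linear equation in the a_j's. Collect the n equations into a matrix system V a = ℓ, where row i of V is v_i (expressed in the standard basis). Since V is invertible (lower-triangular with 1s on the diagonal, up to permutation), solve by back-substitution:
  V =
[[1, 1, 0],
 [1, 0, 0],
 [-1, -1, 1]]
  V a = (-2, 0, 4)
Solving gives a = (0, -2, 2).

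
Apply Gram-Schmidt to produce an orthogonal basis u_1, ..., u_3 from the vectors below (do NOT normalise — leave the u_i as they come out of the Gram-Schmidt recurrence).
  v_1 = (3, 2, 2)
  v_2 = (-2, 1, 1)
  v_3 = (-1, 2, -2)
Orthogonal basis:
  u_1 = (3, 2, 2)
  u_2 = (-28/17, 21/17, 21/17)
  u_3 = (0, 2, -2)

Apply the Gram-Schmidt recurrence
  u_1 = v_1
  u_i = v_i − Σ_{j<i} ((v_i · u_j) / (u_j · u_j)) · u_j.

Step by step this gives:
  u_1 = (3, 2, 2)
  u_2 = (-28/17, 21/17, 21/17)
  u_3 = (0, 2, -2)

Orthogonality check:
  u_2 · u_1 = 0 (should be 0)
  u_3 · u_1 = 0 (should be 0)
  u_3 · u_2 = 0 (should be 0)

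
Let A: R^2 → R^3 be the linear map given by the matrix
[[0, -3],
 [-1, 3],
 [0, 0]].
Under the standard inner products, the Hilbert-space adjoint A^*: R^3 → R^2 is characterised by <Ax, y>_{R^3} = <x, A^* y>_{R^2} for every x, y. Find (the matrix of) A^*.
A^* = A^T =
[[0, -1, 0],
 [-3, 3, 0]]

For real matrices with standard dot products, the defining identity <Ax, y> = <x, A^* y> gives (Ax)^T y = x^T (A^*) y, i.e. x^T A^T y = x^T (A^*) y. Since this holds for all x, y, we must have A^* = A^T. Therefore
A^* =
[[0, -1, 0],
 [-3, 3, 0]].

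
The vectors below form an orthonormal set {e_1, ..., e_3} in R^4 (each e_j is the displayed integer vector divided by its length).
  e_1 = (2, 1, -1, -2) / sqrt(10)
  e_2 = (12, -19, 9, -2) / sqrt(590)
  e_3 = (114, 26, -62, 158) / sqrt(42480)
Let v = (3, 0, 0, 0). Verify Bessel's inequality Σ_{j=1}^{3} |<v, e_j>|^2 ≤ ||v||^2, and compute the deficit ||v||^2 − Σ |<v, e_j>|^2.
Σ |<v, e_j>|^2 = 171/20; ||v||^2 = 9; deficit = 9/20

Write each e_j = u_j / sqrt(<u_j, u_j>) where u_j is the displayed integer vector. Then <v, e_j> = <v, u_j> / sqrt(<u_j, u_j>), so |<v, e_j>|^2 = <v, u_j>^2 / <u_j, u_j>.
Coefficients: <v, e_1> = 6/sqrt(10), <v, e_2> = 36/sqrt(590), <v, e_3> = 342/sqrt(42480).
Square and sum: Σ |<v, e_j>|^2 = 171/20.
Compute ||v||^2 = v·v = 9.
Deficit = 9 − 171/20 = 9/20 ≥ 0, confirming Bessel's inequality. (The deficit equals ||v − Σ <v,e_j> e_j||^2, the squared distance from v to span{e_j}.)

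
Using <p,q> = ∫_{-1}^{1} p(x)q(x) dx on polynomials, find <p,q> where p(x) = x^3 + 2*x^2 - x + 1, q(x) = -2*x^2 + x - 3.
<p,q> = -66/5

Expand the product: p(x)·q(x) = -2*x^5 - 3*x^4 + x^3 - 9*x^2 + 4*x - 3.
∫_{-1}^{1} of each monomial x^k gives [2/(k+1) if k even, 0 if k odd]. Integrating term-by-term (or equivalently evaluating the antiderivative F(x) = -x^6/3 - 3*x^5/5 + x^4/4 - 3*x^3 + 2*x^2 - 3*x at the endpoints):
  F(1) − F(−1) = -281/60 − (511/60) = -66/5.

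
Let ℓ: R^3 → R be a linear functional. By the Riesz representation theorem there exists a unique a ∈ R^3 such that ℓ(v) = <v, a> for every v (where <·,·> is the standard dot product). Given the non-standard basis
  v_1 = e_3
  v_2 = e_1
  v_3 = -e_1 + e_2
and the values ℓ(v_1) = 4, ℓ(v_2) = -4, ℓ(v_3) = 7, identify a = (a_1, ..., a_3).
a = (-4, 3, 4)

Write a = (a_1, ..., a_3) in the standard basis. For each basis vector v_i, ℓ(v_i) = <v_i, a> is a linear equation in the a_j's. Collect the n equations into a matrix system V a = ℓ, where row i of V is v_i (expressed in the standard basis). Since V is invertible (lower-triangular with 1s on the diagonal, up to permutation), solve by back-substitution:
  V =
[[0, 0, 1],
 [1, 0, 0],
 [-1, 1, 0]]
  V a = (4, -4, 7)
Solving gives a = (-4, 3, 4).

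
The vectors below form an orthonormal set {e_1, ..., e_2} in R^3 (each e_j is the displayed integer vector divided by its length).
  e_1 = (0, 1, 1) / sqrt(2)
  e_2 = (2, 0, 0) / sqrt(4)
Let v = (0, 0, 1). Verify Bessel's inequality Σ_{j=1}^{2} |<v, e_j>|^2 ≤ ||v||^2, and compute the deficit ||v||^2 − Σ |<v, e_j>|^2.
Σ |<v, e_j>|^2 = 1/2; ||v||^2 = 1; deficit = 1/2

Write each e_j = u_j / sqrt(<u_j, u_j>) where u_j is the displayed integer vector. Then <v, e_j> = <v, u_j> / sqrt(<u_j, u_j>), so |<v, e_j>|^2 = <v, u_j>^2 / <u_j, u_j>.
Coefficients: <v, e_1> = 1/sqrt(2), <v, e_2> = 0/sqrt(4).
Square and sum: Σ |<v, e_j>|^2 = 1/2.
Compute ||v||^2 = v·v = 1.
Deficit = 1 − 1/2 = 1/2 ≥ 0, confirming Bessel's inequality. (The deficit equals ||v − Σ <v,e_j> e_j||^2, the squared distance from v to span{e_j}.)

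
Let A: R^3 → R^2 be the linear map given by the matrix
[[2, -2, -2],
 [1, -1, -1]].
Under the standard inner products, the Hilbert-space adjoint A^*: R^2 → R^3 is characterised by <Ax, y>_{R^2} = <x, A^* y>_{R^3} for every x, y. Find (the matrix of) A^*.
A^* = A^T =
[[2, 1],
 [-2, -1],
 [-2, -1]]

For real matrices with standard dot products, the defining identity <Ax, y> = <x, A^* y> gives (Ax)^T y = x^T (A^*) y, i.e. x^T A^T y = x^T (A^*) y. Since this holds for all x, y, we must have A^* = A^T. Therefore
A^* =
[[2, 1],
 [-2, -1],
 [-2, -1]].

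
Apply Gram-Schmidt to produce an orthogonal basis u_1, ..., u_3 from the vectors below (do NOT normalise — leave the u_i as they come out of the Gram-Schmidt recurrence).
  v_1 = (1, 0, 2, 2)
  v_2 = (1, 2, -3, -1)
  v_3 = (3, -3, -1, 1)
Orthogonal basis:
  u_1 = (1, 0, 2, 2)
  u_2 = (16/9, 2, -13/9, 5/9)
  u_3 = (104/43, -141/43, -63/43, 11/43)

Apply the Gram-Schmidt recurrence
  u_1 = v_1
  u_i = v_i − Σ_{j<i} ((v_i · u_j) / (u_j · u_j)) · u_j.

Step by step this gives:
  u_1 = (1, 0, 2, 2)
  u_2 = (16/9, 2, -13/9, 5/9)
  u_3 = (104/43, -141/43, -63/43, 11/43)

Orthogonality check:
  u_2 · u_1 = 0 (should be 0)
  u_3 · u_1 = 0 (should be 0)
  u_3 · u_2 = 0 (should be 0)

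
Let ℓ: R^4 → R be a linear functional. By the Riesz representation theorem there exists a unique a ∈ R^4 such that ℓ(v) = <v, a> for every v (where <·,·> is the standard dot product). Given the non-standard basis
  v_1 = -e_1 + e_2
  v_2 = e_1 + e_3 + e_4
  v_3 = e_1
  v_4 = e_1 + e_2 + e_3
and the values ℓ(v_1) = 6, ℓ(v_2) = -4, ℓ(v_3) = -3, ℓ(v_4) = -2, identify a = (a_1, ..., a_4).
a = (-3, 3, -2, 1)

Write a = (a_1, ..., a_4) in the standard basis. For each basis vector v_i, ℓ(v_i) = <v_i, a> is a linear equation in the a_j's. Collect the n equations into a matrix system V a = ℓ, where row i of V is v_i (expressed in the standard basis). Since V is invertible (lower-triangular with 1s on the diagonal, up to permutation), solve by back-substitution:
  V =
[[-1, 1, 0, 0],
 [1, 0, 1, 1],
 [1, 0, 0, 0],
 [1, 1, 1, 0]]
  V a = (6, -4, -3, -2)
Solving gives a = (-3, 3, -2, 1).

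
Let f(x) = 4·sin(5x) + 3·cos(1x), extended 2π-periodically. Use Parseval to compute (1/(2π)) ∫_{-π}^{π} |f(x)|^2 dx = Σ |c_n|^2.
Σ |c_n|^2 = 25/2

Expand |f|^2 and use orthogonality of {sin(nx), cos(mx)} on [-π, π]:
  ∫_{-π}^{π} sin(nx)^2 dx = π, ∫ cos(mx)^2 dx = π, and cross terms integrate to 0.
So ∫_{-π}^{π} f(x)^2 dx = 4^2 · π + 3^2 · π = (16 + 9)π.
Divide by 2π: (16 + 9)/2 = 25/2.
By Parseval, this equals Σ |c_n|^2.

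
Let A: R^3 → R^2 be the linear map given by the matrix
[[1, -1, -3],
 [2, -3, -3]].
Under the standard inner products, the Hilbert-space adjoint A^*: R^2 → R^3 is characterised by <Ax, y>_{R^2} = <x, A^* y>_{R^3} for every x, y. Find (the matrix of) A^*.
A^* = A^T =
[[1, 2],
 [-1, -3],
 [-3, -3]]

For real matrices with standard dot products, the defining identity <Ax, y> = <x, A^* y> gives (Ax)^T y = x^T (A^*) y, i.e. x^T A^T y = x^T (A^*) y. Since this holds for all x, y, we must have A^* = A^T. Therefore
A^* =
[[1, 2],
 [-1, -3],
 [-3, -3]].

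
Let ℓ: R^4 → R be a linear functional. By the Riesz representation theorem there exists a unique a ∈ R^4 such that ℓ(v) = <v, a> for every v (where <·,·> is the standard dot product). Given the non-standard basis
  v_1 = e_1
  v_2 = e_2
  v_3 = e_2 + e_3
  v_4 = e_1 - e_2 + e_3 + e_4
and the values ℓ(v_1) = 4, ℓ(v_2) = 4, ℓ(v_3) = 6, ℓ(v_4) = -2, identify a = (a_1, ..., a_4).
a = (4, 4, 2, -4)

Write a = (a_1, ..., a_4) in the standard basis. For each basis vector v_i, ℓ(v_i) = <v_i, a> is a linear equation in the a_j's. Collect the n equations into a matrix system V a = ℓ, where row i of V is v_i (expressed in the standard basis). Since V is invertible (lower-triangular with 1s on the diagonal, up to permutation), solve by back-substitution:
  V =
[[1, 0, 0, 0],
 [0, 1, 0, 0],
 [0, 1, 1, 0],
 [1, -1, 1, 1]]
  V a = (4, 4, 6, -2)
Solving gives a = (4, 4, 2, -4).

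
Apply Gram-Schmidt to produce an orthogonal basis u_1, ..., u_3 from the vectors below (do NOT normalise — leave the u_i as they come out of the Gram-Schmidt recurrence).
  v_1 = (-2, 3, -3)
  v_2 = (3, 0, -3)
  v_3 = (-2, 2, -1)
Orthogonal basis:
  u_1 = (-2, 3, -3)
  u_2 = (36/11, -9/22, -57/22)
  u_3 = (3/43, 5/43, 3/43)

Apply the Gram-Schmidt recurrence
  u_1 = v_1
  u_i = v_i − Σ_{j<i} ((v_i · u_j) / (u_j · u_j)) · u_j.

Step by step this gives:
  u_1 = (-2, 3, -3)
  u_2 = (36/11, -9/22, -57/22)
  u_3 = (3/43, 5/43, 3/43)

Orthogonality check:
  u_2 · u_1 = 0 (should be 0)
  u_3 · u_1 = 0 (should be 0)
  u_3 · u_2 = 0 (should be 0)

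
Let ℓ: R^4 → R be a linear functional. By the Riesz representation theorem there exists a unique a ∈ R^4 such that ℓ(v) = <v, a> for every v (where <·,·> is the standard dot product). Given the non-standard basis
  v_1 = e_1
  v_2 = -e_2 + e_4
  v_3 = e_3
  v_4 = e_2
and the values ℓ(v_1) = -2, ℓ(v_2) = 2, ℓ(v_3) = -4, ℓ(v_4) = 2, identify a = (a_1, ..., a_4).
a = (-2, 2, -4, 4)

Write a = (a_1, ..., a_4) in the standard basis. For each basis vector v_i, ℓ(v_i) = <v_i, a> is a linear equation in the a_j's. Collect the n equations into a matrix system V a = ℓ, where row i of V is v_i (expressed in the standard basis). Since V is invertible (lower-triangular with 1s on the diagonal, up to permutation), solve by back-substitution:
  V =
[[1, 0, 0, 0],
 [0, -1, 0, 1],
 [0, 0, 1, 0],
 [0, 1, 0, 0]]
  V a = (-2, 2, -4, 2)
Solving gives a = (-2, 2, -4, 4).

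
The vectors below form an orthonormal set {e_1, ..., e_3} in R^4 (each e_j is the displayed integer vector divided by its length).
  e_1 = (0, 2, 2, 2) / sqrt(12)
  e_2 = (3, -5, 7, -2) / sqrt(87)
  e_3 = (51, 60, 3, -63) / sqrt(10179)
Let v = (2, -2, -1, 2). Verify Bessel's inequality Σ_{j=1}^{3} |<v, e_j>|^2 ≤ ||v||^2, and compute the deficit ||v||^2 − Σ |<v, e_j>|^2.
Σ |<v, e_j>|^2 = 107/39; ||v||^2 = 13; deficit = 400/39

Write each e_j = u_j / sqrt(<u_j, u_j>) where u_j is the displayed integer vector. Then <v, e_j> = <v, u_j> / sqrt(<u_j, u_j>), so |<v, e_j>|^2 = <v, u_j>^2 / <u_j, u_j>.
Coefficients: <v, e_1> = -2/sqrt(12), <v, e_2> = 5/sqrt(87), <v, e_3> = -147/sqrt(10179).
Square and sum: Σ |<v, e_j>|^2 = 107/39.
Compute ||v||^2 = v·v = 13.
Deficit = 13 − 107/39 = 400/39 ≥ 0, confirming Bessel's inequality. (The deficit equals ||v − Σ <v,e_j> e_j||^2, the squared distance from v to span{e_j}.)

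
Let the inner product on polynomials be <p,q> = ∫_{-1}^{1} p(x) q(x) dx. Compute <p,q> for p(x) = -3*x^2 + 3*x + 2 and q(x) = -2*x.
<p,q> = -4

Expand the product: p(x)·q(x) = 6*x^3 - 6*x^2 - 4*x.
∫_{-1}^{1} of each monomial x^k gives [2/(k+1) if k even, 0 if k odd]. Integrating term-by-term (or equivalently evaluating the antiderivative F(x) = 3*x^4/2 - 2*x^3 - 2*x^2 at the endpoints):
  F(1) − F(−1) = -5/2 − (3/2) = -4.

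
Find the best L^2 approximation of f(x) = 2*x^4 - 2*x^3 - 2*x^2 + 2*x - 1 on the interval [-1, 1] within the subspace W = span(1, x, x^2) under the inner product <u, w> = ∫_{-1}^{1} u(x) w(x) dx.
g(x) = -2*x^2/7 + 4*x/5 - 41/35

The best approximation g ∈ W is the orthogonal projection of f onto W. Writing g = a_0 + a_1 x + a_2 x^2, the coefficients solve the normal equations G · a = b where
  G_{ij} = <φ_i, φ_j> and b_i = <f, φ_i>, with φ_0 = 1, φ_1 = x, φ_2 = x^2.
G =
  [2, 0, 2/3]
  [0, 2/3, 0]
  [2/3, 0, 2/5],
b = (-38/15, 8/15, -94/105).
Solving gives a_0 = -41/35, a_1 = 4/5, a_2 = -2/7, so
  g(x) = -2*x^2/7 + 4*x/5 - 41/35.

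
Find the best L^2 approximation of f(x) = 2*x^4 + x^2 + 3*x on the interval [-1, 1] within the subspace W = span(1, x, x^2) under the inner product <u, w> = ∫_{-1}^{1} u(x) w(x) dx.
g(x) = 19*x^2/7 + 3*x - 6/35

The best approximation g ∈ W is the orthogonal projection of f onto W. Writing g = a_0 + a_1 x + a_2 x^2, the coefficients solve the normal equations G · a = b where
  G_{ij} = <φ_i, φ_j> and b_i = <f, φ_i>, with φ_0 = 1, φ_1 = x, φ_2 = x^2.
G =
  [2, 0, 2/3]
  [0, 2/3, 0]
  [2/3, 0, 2/5],
b = (22/15, 2, 34/35).
Solving gives a_0 = -6/35, a_1 = 3, a_2 = 19/7, so
  g(x) = 19*x^2/7 + 3*x - 6/35.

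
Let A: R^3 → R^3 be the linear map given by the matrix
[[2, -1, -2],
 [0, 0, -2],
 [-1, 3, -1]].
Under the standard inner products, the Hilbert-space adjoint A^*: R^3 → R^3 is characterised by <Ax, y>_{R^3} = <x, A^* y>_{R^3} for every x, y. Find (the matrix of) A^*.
A^* = A^T =
[[2, 0, -1],
 [-1, 0, 3],
 [-2, -2, -1]]

For real matrices with standard dot products, the defining identity <Ax, y> = <x, A^* y> gives (Ax)^T y = x^T (A^*) y, i.e. x^T A^T y = x^T (A^*) y. Since this holds for all x, y, we must have A^* = A^T. Therefore
A^* =
[[2, 0, -1],
 [-1, 0, 3],
 [-2, -2, -1]].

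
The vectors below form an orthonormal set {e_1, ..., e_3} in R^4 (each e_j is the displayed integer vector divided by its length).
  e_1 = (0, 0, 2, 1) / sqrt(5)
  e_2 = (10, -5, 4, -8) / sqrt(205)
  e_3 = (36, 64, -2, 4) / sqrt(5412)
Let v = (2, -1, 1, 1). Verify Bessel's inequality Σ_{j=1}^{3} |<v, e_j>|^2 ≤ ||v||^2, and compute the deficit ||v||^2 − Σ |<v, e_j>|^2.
Σ |<v, e_j>|^2 = 131/33; ||v||^2 = 7; deficit = 100/33

Write each e_j = u_j / sqrt(<u_j, u_j>) where u_j is the displayed integer vector. Then <v, e_j> = <v, u_j> / sqrt(<u_j, u_j>), so |<v, e_j>|^2 = <v, u_j>^2 / <u_j, u_j>.
Coefficients: <v, e_1> = 3/sqrt(5), <v, e_2> = 21/sqrt(205), <v, e_3> = 10/sqrt(5412).
Square and sum: Σ |<v, e_j>|^2 = 131/33.
Compute ||v||^2 = v·v = 7.
Deficit = 7 − 131/33 = 100/33 ≥ 0, confirming Bessel's inequality. (The deficit equals ||v − Σ <v,e_j> e_j||^2, the squared distance from v to span{e_j}.)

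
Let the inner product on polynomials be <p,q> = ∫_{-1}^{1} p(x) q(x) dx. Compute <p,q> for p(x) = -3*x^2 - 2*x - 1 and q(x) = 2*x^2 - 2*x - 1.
<p,q> = 44/15

Expand the product: p(x)·q(x) = -6*x^4 + 2*x^3 + 5*x^2 + 4*x + 1.
∫_{-1}^{1} of each monomial x^k gives [2/(k+1) if k even, 0 if k odd]. Integrating term-by-term (or equivalently evaluating the antiderivative F(x) = -6*x^5/5 + x^4/2 + 5*x^3/3 + 2*x^2 + x at the endpoints):
  F(1) − F(−1) = 119/30 − (31/30) = 44/15.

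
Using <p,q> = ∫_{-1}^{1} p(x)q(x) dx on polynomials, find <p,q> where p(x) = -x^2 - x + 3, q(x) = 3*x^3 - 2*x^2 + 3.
<p,q> = 58/5

Expand the product: p(x)·q(x) = -3*x^5 - x^4 + 11*x^3 - 9*x^2 - 3*x + 9.
∫_{-1}^{1} of each monomial x^k gives [2/(k+1) if k even, 0 if k odd]. Integrating term-by-term (or equivalently evaluating the antiderivative F(x) = -x^6/2 - x^5/5 + 11*x^4/4 - 3*x^3 - 3*x^2/2 + 9*x at the endpoints):
  F(1) − F(−1) = 131/20 − (-101/20) = 58/5.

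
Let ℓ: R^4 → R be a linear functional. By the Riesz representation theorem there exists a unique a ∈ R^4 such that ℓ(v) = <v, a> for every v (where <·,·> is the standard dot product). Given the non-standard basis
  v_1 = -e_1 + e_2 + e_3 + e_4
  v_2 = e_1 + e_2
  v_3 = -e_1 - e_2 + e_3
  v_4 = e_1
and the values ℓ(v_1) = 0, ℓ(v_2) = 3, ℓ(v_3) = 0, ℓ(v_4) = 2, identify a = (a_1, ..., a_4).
a = (2, 1, 3, -2)

Write a = (a_1, ..., a_4) in the standard basis. For each basis vector v_i, ℓ(v_i) = <v_i, a> is a linear equation in the a_j's. Collect the n equations into a matrix system V a = ℓ, where row i of V is v_i (expressed in the standard basis). Since V is invertible (lower-triangular with 1s on the diagonal, up to permutation), solve by back-substitution:
  V =
[[-1, 1, 1, 1],
 [1, 1, 0, 0],
 [-1, -1, 1, 0],
 [1, 0, 0, 0]]
  V a = (0, 3, 0, 2)
Solving gives a = (2, 1, 3, -2).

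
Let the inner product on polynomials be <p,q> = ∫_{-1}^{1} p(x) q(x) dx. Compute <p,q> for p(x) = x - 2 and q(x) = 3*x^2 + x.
<p,q> = -10/3

Expand the product: p(x)·q(x) = 3*x^3 - 5*x^2 - 2*x.
∫_{-1}^{1} of each monomial x^k gives [2/(k+1) if k even, 0 if k odd]. Integrating term-by-term (or equivalently evaluating the antiderivative F(x) = 3*x^4/4 - 5*x^3/3 - x^2 at the endpoints):
  F(1) − F(−1) = -23/12 − (17/12) = -10/3.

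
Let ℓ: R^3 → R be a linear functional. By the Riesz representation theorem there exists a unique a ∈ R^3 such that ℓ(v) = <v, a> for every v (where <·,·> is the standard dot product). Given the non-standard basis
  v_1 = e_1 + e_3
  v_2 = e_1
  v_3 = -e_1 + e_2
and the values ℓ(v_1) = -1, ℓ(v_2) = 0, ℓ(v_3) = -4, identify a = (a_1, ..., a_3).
a = (0, -4, -1)

Write a = (a_1, ..., a_3) in the standard basis. For each basis vector v_i, ℓ(v_i) = <v_i, a> is a linear equation in the a_j's. Collect the n equations into a matrix system V a = ℓ, where row i of V is v_i (expressed in the standard basis). Since V is invertible (lower-triangular with 1s on the diagonal, up to permutation), solve by back-substitution:
  V =
[[1, 0, 1],
 [1, 0, 0],
 [-1, 1, 0]]
  V a = (-1, 0, -4)
Solving gives a = (0, -4, -1).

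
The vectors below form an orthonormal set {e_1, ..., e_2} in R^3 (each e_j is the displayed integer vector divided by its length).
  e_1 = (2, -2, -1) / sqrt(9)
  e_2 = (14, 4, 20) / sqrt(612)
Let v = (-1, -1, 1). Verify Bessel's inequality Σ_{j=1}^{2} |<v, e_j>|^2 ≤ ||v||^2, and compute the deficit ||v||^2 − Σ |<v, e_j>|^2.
Σ |<v, e_j>|^2 = 2/17; ||v||^2 = 3; deficit = 49/17

Write each e_j = u_j / sqrt(<u_j, u_j>) where u_j is the displayed integer vector. Then <v, e_j> = <v, u_j> / sqrt(<u_j, u_j>), so |<v, e_j>|^2 = <v, u_j>^2 / <u_j, u_j>.
Coefficients: <v, e_1> = -1/sqrt(9), <v, e_2> = 2/sqrt(612).
Square and sum: Σ |<v, e_j>|^2 = 2/17.
Compute ||v||^2 = v·v = 3.
Deficit = 3 − 2/17 = 49/17 ≥ 0, confirming Bessel's inequality. (The deficit equals ||v − Σ <v,e_j> e_j||^2, the squared distance from v to span{e_j}.)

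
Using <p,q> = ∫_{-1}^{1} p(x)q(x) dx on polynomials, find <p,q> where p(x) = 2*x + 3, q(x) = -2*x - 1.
<p,q> = -26/3

Expand the product: p(x)·q(x) = -4*x^2 - 8*x - 3.
∫_{-1}^{1} of each monomial x^k gives [2/(k+1) if k even, 0 if k odd]. Integrating term-by-term (or equivalently evaluating the antiderivative F(x) = -4*x^3/3 - 4*x^2 - 3*x at the endpoints):
  F(1) − F(−1) = -25/3 − (1/3) = -26/3.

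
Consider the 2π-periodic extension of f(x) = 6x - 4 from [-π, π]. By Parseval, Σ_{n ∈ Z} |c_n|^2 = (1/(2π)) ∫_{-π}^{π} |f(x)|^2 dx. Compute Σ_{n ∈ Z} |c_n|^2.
Σ |c_n|^2 = 12π^2 + 16

Expand and integrate term by term over [-π, π]:
  ∫ (6x)^2 dx = 36·(2π^3/3); ∫ 2·6·(-4)·x dx = 0 (odd integrand); ∫ (-4)^2 dx = 16·2π.
So (1/(2π)) ∫_{-π}^{π} (6x - 4)^2 dx = 36π^2/3 + 16 = 12π^2 + 16.
Parseval ⇒ Σ |c_n|^2 = 12π^2 + 16.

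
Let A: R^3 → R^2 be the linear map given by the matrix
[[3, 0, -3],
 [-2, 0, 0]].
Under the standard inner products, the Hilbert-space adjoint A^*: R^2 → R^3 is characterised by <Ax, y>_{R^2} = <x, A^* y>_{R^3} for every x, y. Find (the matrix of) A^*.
A^* = A^T =
[[3, -2],
 [0, 0],
 [-3, 0]]

For real matrices with standard dot products, the defining identity <Ax, y> = <x, A^* y> gives (Ax)^T y = x^T (A^*) y, i.e. x^T A^T y = x^T (A^*) y. Since this holds for all x, y, we must have A^* = A^T. Therefore
A^* =
[[3, -2],
 [0, 0],
 [-3, 0]].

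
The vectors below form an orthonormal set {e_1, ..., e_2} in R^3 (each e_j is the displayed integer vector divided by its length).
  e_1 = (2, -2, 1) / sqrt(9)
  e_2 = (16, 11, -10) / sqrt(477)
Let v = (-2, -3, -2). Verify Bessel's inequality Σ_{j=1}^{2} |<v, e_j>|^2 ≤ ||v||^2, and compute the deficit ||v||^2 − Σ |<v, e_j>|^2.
Σ |<v, e_j>|^2 = 225/53; ||v||^2 = 17; deficit = 676/53

Write each e_j = u_j / sqrt(<u_j, u_j>) where u_j is the displayed integer vector. Then <v, e_j> = <v, u_j> / sqrt(<u_j, u_j>), so |<v, e_j>|^2 = <v, u_j>^2 / <u_j, u_j>.
Coefficients: <v, e_1> = 0/sqrt(9), <v, e_2> = -45/sqrt(477).
Square and sum: Σ |<v, e_j>|^2 = 225/53.
Compute ||v||^2 = v·v = 17.
Deficit = 17 − 225/53 = 676/53 ≥ 0, confirming Bessel's inequality. (The deficit equals ||v − Σ <v,e_j> e_j||^2, the squared distance from v to span{e_j}.)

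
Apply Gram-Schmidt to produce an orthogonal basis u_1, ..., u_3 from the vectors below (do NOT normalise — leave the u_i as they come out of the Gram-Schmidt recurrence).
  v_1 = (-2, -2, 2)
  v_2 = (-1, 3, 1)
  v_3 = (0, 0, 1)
Orthogonal basis:
  u_1 = (-2, -2, 2)
  u_2 = (-4/3, 8/3, 4/3)
  u_3 = (1/2, 0, 1/2)

Apply the Gram-Schmidt recurrence
  u_1 = v_1
  u_i = v_i − Σ_{j<i} ((v_i · u_j) / (u_j · u_j)) · u_j.

Step by step this gives:
  u_1 = (-2, -2, 2)
  u_2 = (-4/3, 8/3, 4/3)
  u_3 = (1/2, 0, 1/2)

Orthogonality check:
  u_2 · u_1 = 0 (should be 0)
  u_3 · u_1 = 0 (should be 0)
  u_3 · u_2 = 0 (should be 0)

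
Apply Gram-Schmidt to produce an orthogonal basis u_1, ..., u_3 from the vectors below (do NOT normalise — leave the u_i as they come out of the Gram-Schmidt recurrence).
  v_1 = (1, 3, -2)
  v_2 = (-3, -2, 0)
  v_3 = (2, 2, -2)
Orthogonal basis:
  u_1 = (1, 3, -2)
  u_2 = (-33/14, -1/14, -9/7)
  u_3 = (40/101, -60/101, -70/101)

Apply the Gram-Schmidt recurrence
  u_1 = v_1
  u_i = v_i − Σ_{j<i} ((v_i · u_j) / (u_j · u_j)) · u_j.

Step by step this gives:
  u_1 = (1, 3, -2)
  u_2 = (-33/14, -1/14, -9/7)
  u_3 = (40/101, -60/101, -70/101)

Orthogonality check:
  u_2 · u_1 = 0 (should be 0)
  u_3 · u_1 = 0 (should be 0)
  u_3 · u_2 = 0 (should be 0)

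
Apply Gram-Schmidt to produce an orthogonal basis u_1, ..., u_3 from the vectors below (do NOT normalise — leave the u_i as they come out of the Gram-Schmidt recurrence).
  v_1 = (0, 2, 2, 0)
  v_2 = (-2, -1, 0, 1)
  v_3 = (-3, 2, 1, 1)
Orthogonal basis:
  u_1 = (0, 2, 2, 0)
  u_2 = (-2, -1/2, 1/2, 1)
  u_3 = (-7/11, 12/11, -12/11, -2/11)

Apply the Gram-Schmidt recurrence
  u_1 = v_1
  u_i = v_i − Σ_{j<i} ((v_i · u_j) / (u_j · u_j)) · u_j.

Step by step this gives:
  u_1 = (0, 2, 2, 0)
  u_2 = (-2, -1/2, 1/2, 1)
  u_3 = (-7/11, 12/11, -12/11, -2/11)

Orthogonality check:
  u_2 · u_1 = 0 (should be 0)
  u_3 · u_1 = 0 (should be 0)
  u_3 · u_2 = 0 (should be 0)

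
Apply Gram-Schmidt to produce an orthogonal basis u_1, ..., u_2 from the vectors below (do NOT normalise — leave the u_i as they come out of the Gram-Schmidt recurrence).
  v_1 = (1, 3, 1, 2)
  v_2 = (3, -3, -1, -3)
Orthogonal basis:
  u_1 = (1, 3, 1, 2)
  u_2 = (58/15, -2/5, -2/15, -19/15)

Apply the Gram-Schmidt recurrence
  u_1 = v_1
  u_i = v_i − Σ_{j<i} ((v_i · u_j) / (u_j · u_j)) · u_j.

Step by step this gives:
  u_1 = (1, 3, 1, 2)
  u_2 = (58/15, -2/5, -2/15, -19/15)

Orthogonality check:
  u_2 · u_1 = 0 (should be 0)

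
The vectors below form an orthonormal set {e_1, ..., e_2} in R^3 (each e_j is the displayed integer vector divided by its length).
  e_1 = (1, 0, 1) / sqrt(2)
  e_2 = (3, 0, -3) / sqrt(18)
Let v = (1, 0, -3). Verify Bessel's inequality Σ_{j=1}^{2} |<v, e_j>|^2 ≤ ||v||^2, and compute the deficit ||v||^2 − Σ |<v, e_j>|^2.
Σ |<v, e_j>|^2 = 10; ||v||^2 = 10; deficit = 0

Write each e_j = u_j / sqrt(<u_j, u_j>) where u_j is the displayed integer vector. Then <v, e_j> = <v, u_j> / sqrt(<u_j, u_j>), so |<v, e_j>|^2 = <v, u_j>^2 / <u_j, u_j>.
Coefficients: <v, e_1> = -2/sqrt(2), <v, e_2> = 12/sqrt(18).
Square and sum: Σ |<v, e_j>|^2 = 10.
Compute ||v||^2 = v·v = 10.
Deficit = 10 − 10 = 0 ≥ 0, confirming Bessel's inequality. (The deficit equals ||v − Σ <v,e_j> e_j||^2, the squared distance from v to span{e_j}.)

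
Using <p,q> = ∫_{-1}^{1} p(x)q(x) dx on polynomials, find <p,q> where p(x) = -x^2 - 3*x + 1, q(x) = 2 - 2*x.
<p,q> = 20/3

Expand the product: p(x)·q(x) = 2*x^3 + 4*x^2 - 8*x + 2.
∫_{-1}^{1} of each monomial x^k gives [2/(k+1) if k even, 0 if k odd]. Integrating term-by-term (or equivalently evaluating the antiderivative F(x) = x^4/2 + 4*x^3/3 - 4*x^2 + 2*x at the endpoints):
  F(1) − F(−1) = -1/6 − (-41/6) = 20/3.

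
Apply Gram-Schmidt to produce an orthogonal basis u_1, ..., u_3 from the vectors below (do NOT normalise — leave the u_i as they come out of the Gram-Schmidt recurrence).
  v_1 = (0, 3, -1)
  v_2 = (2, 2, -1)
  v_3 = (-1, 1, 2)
Orthogonal basis:
  u_1 = (0, 3, -1)
  u_2 = (2, -1/10, -3/10)
  u_3 = (13/41, 26/41, 78/41)

Apply the Gram-Schmidt recurrence
  u_1 = v_1
  u_i = v_i − Σ_{j<i} ((v_i · u_j) / (u_j · u_j)) · u_j.

Step by step this gives:
  u_1 = (0, 3, -1)
  u_2 = (2, -1/10, -3/10)
  u_3 = (13/41, 26/41, 78/41)

Orthogonality check:
  u_2 · u_1 = 0 (should be 0)
  u_3 · u_1 = 0 (should be 0)
  u_3 · u_2 = 0 (should be 0)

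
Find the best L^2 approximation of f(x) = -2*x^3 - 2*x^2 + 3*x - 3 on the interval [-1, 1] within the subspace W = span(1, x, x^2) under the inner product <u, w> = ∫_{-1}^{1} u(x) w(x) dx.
g(x) = -2*x^2 + 9*x/5 - 3

The best approximation g ∈ W is the orthogonal projection of f onto W. Writing g = a_0 + a_1 x + a_2 x^2, the coefficients solve the normal equations G · a = b where
  G_{ij} = <φ_i, φ_j> and b_i = <f, φ_i>, with φ_0 = 1, φ_1 = x, φ_2 = x^2.
G =
  [2, 0, 2/3]
  [0, 2/3, 0]
  [2/3, 0, 2/5],
b = (-22/3, 6/5, -14/5).
Solving gives a_0 = -3, a_1 = 9/5, a_2 = -2, so
  g(x) = -2*x^2 + 9*x/5 - 3.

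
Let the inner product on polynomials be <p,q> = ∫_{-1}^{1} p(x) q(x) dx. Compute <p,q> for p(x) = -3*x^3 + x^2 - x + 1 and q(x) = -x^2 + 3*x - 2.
<p,q> = -12

Expand the product: p(x)·q(x) = 3*x^5 - 10*x^4 + 10*x^3 - 6*x^2 + 5*x - 2.
∫_{-1}^{1} of each monomial x^k gives [2/(k+1) if k even, 0 if k odd]. Integrating term-by-term (or equivalently evaluating the antiderivative F(x) = x^6/2 - 2*x^5 + 5*x^4/2 - 2*x^3 + 5*x^2/2 - 2*x at the endpoints):
  F(1) − F(−1) = -1/2 − (23/2) = -12.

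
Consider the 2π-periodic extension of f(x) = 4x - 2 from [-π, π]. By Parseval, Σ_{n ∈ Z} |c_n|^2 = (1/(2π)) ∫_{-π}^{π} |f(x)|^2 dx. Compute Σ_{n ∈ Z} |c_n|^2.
Σ |c_n|^2 = 16π^2/3 + 4

Expand and integrate term by term over [-π, π]:
  ∫ (4x)^2 dx = 16·(2π^3/3); ∫ 2·4·(-2)·x dx = 0 (odd integrand); ∫ (-2)^2 dx = 4·2π.
So (1/(2π)) ∫_{-π}^{π} (4x - 2)^2 dx = 16π^2/3 + 4 = 16π^2/3 + 4.
Parseval ⇒ Σ |c_n|^2 = 16π^2/3 + 4.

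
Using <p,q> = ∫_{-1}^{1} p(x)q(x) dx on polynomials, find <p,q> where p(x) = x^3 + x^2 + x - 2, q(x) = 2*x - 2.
<p,q> = 44/5

Expand the product: p(x)·q(x) = 2*x^4 - 6*x + 4.
∫_{-1}^{1} of each monomial x^k gives [2/(k+1) if k even, 0 if k odd]. Integrating term-by-term (or equivalently evaluating the antiderivative F(x) = 2*x^5/5 - 3*x^2 + 4*x at the endpoints):
  F(1) − F(−1) = 7/5 − (-37/5) = 44/5.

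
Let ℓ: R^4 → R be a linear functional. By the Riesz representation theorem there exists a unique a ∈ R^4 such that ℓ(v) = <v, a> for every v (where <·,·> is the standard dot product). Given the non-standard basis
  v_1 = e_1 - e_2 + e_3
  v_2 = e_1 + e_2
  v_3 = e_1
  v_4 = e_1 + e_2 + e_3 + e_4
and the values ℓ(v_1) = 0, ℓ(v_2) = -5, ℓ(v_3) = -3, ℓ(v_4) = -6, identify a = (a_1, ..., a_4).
a = (-3, -2, 1, -2)

Write a = (a_1, ..., a_4) in the standard basis. For each basis vector v_i, ℓ(v_i) = <v_i, a> is a linear equation in the a_j's. Collect the n equations into a matrix system V a = ℓ, where row i of V is v_i (expressed in the standard basis). Since V is invertible (lower-triangular with 1s on the diagonal, up to permutation), solve by back-substitution:
  V =
[[1, -1, 1, 0],
 [1, 1, 0, 0],
 [1, 0, 0, 0],
 [1, 1, 1, 1]]
  V a = (0, -5, -3, -6)
Solving gives a = (-3, -2, 1, -2).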